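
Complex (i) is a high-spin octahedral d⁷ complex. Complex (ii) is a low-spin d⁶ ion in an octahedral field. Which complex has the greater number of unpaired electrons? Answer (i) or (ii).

(i)

(i): t₂g⁵ eg² → 3 unpaired.
(ii): t2g^6 e_g^0 → 0 unpaired.
So (i) has more unpaired electrons.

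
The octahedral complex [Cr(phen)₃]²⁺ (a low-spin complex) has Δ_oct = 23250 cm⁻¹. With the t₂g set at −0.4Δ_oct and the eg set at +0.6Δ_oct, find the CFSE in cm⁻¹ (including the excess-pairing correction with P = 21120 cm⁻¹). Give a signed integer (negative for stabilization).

-16080

phen is neutral, so the +2 overall charge sits on Cr: oxidation state +2.
Cr sits in group 6; removing 2 electrons leaves Cr²⁺ with 6 − 2 = 4 d electrons.
Configuration: t₂g⁴ eg⁰.
Orbital CFSE = 4(-0.4) + 0(0.6) = -1.6Δ_oct = -1.6 × 23250 = -37200 cm⁻¹.
Pairing penalty: 1 pair vs 0 in the high-spin reference → 1 extra × P = 21120 cm⁻¹.
Combining: -37200 + 21120 = -16080 cm⁻¹.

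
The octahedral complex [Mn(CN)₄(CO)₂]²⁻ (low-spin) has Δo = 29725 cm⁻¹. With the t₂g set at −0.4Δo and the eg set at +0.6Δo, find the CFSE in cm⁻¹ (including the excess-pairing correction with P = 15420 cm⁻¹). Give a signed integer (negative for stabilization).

Ligand charges: 4×(-1) from CN⁻ and 2×(+0) from CO sum to -4; with overall charge -2, Mn is +2.
Mn sits in group 7; removing 2 electrons leaves Mn²⁺ with 7 − 2 = 5 d electrons.
The d⁵ electrons fill as t₂g⁵ eg⁰.
The orbital stabilization is -2.0Δo = -2.0 × 29725 = -59450 cm⁻¹.
High-spin d⁵ would be t₂g³ eg² with 0 pairs; low-spin has 2, so 2 excess pairs cost +2P = +30840 cm⁻¹.
Overall CFSE = -59450 + 30840 = -28610 cm⁻¹.

-28610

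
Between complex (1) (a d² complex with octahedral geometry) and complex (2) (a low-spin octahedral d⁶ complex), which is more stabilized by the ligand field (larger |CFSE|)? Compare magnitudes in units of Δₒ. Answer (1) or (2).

(2)

(1): For octahedral d² the high- and low-spin configurations coincide; t₂g² eg⁰, CFSE = -0.8Δₒ.
(2): t2g^6 e_g^0, CFSE = -2.4Δₒ.
So (2) has the larger |CFSE|.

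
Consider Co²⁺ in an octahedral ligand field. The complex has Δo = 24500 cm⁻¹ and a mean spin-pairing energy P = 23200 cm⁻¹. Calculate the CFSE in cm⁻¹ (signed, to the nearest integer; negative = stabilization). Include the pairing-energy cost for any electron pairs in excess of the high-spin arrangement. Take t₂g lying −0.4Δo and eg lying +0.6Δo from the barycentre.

-20900

Co is in group 9, so Co²⁺ is d⁷ (9 − 2 = 7).
Δo > P, so pairing is preferred: the ground state is low-spin.
Configuration: t₂g⁶ eg¹.
Orbital CFSE = -1.8Δo = -1.8 × 24500 = -44100 cm⁻¹.
Excess pairs vs high-spin: 3 − 2 = 1; pairing cost = +23200 cm⁻¹.
Net CFSE = -44100 + 23200 = -20900 cm⁻¹.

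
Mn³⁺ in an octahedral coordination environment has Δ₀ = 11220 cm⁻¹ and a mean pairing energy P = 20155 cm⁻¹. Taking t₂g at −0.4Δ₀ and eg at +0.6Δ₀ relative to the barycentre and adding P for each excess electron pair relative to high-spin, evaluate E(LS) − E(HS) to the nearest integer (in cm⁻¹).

8935

Mn³⁺: group 7, so d-count = 7 − 3 = 4.
High-spin d⁴ fills as t₂g³ eg¹ with CFSE 3(−0.4) + 1(+0.6) = -0.6Δ₀ = -6732 cm⁻¹.
For low-spin the configuration is t₂g⁴ eg⁰: orbital energy -1.6 × 11220 = -17952 cm⁻¹, and 1 additional pair relative to high-spin adds 20155 cm⁻¹, giving 2203 cm⁻¹.
Thus E(LS) − E(HS) = 8935 cm⁻¹.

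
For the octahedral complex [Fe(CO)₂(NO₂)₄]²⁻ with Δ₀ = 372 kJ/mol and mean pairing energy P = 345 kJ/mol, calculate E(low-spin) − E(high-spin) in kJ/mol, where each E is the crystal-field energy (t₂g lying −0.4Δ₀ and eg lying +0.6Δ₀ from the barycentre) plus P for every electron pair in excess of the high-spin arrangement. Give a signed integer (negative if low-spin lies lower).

Ligand charges: 2×(+0) from CO and 4×(-1) from NO₂⁻ sum to -4; with overall charge -2, Fe is +2.
Fe is in group 8, so Fe²⁺ is d⁶ (8 − 2 = 6).
High-spin d⁶ fills as t₂g⁴ eg² with CFSE 4(−0.4) + 2(+0.6) = -0.4Δ₀ = -149 kJ/mol.
Low-spin t₂g⁶ eg⁰ gives -2.4Δ₀ = -893 kJ/mol, but forming 2 extra pairs costs 2P = 690 kJ/mol, so E(LS) = -893 + 690 = -203 kJ/mol.
The difference is -203 − (-149) = -54 kJ/mol, so low-spin lies lower.

-54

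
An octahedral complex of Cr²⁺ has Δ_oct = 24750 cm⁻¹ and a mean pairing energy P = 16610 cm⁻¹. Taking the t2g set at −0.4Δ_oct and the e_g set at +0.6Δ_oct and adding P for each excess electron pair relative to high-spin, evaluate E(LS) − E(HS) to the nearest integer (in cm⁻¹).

-8140

Cr is in group 6, so Cr²⁺ is d⁴ (6 − 2 = 4).
In the high-spin limit (t2g^3 e_g^1) the orbital term is -0.6Δ_oct = -14850 cm⁻¹, with no excess pairing.
Low-spin: t2g^4 e_g^0, orbital CFSE = -1.6Δ_oct = -39600 cm⁻¹; plus 1 excess pair × P = +16610 cm⁻¹; total -22990 cm⁻¹.
The difference is -22990 − (-14850) = -8140 cm⁻¹, so low-spin lies lower.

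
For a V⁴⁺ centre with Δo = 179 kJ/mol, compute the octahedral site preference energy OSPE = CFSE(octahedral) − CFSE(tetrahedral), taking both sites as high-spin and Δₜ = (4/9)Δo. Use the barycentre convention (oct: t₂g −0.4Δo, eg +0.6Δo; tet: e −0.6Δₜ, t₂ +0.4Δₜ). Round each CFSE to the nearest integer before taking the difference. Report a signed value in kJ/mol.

-24

Group 5 minus oxidation state +4 gives a d¹ configuration for V⁴⁺.
In an octahedral site d¹ (HS) is t₂g¹ eg⁰, giving CFSE(oct) = -0.4Δo = -72 kJ/mol.
In a tetrahedral site the filling is e¹ t₂⁰: CFSE(tet) = -0.6Δₜ = -0.6 × (4/9)(179) = -48 kJ/mol.
OSPE = CFSE(oct) − CFSE(tet) = -72 − (-48) = -24 kJ/mol.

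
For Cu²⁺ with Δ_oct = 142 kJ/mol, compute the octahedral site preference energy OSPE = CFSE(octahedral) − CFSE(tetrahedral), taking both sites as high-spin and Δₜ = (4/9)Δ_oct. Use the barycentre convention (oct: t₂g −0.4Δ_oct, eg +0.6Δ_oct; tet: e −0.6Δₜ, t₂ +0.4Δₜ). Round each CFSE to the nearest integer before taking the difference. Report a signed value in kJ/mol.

-60

Cu²⁺: group 11, so d-count = 11 − 2 = 9.
Octahedral high-spin t2g^6 e_g^3: CFSE = -0.6 × 142 = -85 kJ/mol.
Tetrahedral e^4 t2^5 gives -0.4Δₜ = -0.4 × (4/9) × 142 = -25 kJ/mol.
OSPE = CFSE(oct) − CFSE(tet) = -85 − (-25) = -60 kJ/mol.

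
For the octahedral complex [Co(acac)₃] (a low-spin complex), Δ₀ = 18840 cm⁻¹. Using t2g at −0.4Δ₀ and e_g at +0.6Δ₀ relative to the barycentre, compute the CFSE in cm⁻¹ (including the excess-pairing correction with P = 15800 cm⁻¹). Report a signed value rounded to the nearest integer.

-13616

Each acac⁻ contributes -1; 3 × (-1) = -3. With overall charge +0, Co is in the +3 oxidation state.
Group 9 minus oxidation state +3 gives a d⁶ configuration for Co³⁺.
The d⁶ electrons fill as t2g^6 e_g^0.
The orbital stabilization is -2.4Δ₀ = -2.4 × 18840 = -45216 cm⁻¹.
Relative to high-spin t2g^4 e_g^2 (1 paired), the low-spin configuration has 2 additional pairs, contributing +2 × 15800 = +31600 cm⁻¹.
Net CFSE = -45216 + 31600 = -13616 cm⁻¹.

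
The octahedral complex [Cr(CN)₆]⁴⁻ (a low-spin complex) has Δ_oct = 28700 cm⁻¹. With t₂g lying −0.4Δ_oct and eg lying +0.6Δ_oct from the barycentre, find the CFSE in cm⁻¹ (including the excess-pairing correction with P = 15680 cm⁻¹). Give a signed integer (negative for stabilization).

Each CN⁻ contributes -1; 6 × (-1) = -6. With overall charge -4, Cr is in the +2 oxidation state.
Cr sits in group 6; removing 2 electrons leaves Cr²⁺ with 6 − 2 = 4 d electrons.
Configuration: t₂g⁴ eg⁰.
The orbital stabilization is -1.6Δ_oct = -1.6 × 28700 = -45920 cm⁻¹.
Relative to high-spin t₂g³ eg¹ (0 paired), the low-spin configuration has 1 additional pair, contributing +1 × 15680 = +15680 cm⁻¹.
Overall CFSE = -45920 + 15680 = -30240 cm⁻¹.

-30240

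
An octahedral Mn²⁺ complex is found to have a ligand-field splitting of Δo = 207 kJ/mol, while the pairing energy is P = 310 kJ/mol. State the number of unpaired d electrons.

Mn sits in group 7; removing 2 electrons leaves Mn²⁺ with 7 − 2 = 5 d electrons.
Δo < P, so pairing is avoided: the ground state is high-spin.
Configuration: t2g^3 e_g^2.
Unpaired electrons: 5.

5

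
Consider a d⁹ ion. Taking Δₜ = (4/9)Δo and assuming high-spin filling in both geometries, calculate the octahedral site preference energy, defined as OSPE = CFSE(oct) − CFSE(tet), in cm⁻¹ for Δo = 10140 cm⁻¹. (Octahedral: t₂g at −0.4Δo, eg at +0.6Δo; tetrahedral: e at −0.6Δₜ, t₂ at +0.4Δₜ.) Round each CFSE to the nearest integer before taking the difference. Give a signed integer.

Octahedral high-spin t2g^6 e_g^3: CFSE = -0.6 × 10140 = -6084 cm⁻¹.
In a tetrahedral site the filling is e^4 t2^5: CFSE(tet) = -0.4Δₜ = -0.4 × (4/9)(10140) = -1803 cm⁻¹.
OSPE = -6084 − (-1803) = -4281 cm⁻¹.

-4281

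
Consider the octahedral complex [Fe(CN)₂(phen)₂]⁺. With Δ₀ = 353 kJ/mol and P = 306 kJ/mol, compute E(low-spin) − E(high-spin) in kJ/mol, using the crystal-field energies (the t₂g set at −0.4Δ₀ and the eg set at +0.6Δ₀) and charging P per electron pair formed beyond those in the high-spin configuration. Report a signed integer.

Ligand charges: 2×(-1) from CN⁻ and 2×(+0) from phen sum to -2; with overall charge +1, Fe is +3.
Fe³⁺: group 8, so d-count = 8 − 3 = 5.
In the high-spin limit (t₂g³ eg²) the orbital term is 0.0Δ₀ = 0 kJ/mol, with no excess pairing.
Low-spin t₂g⁵ eg⁰ gives -2.0Δ₀ = -706 kJ/mol, but forming 2 extra pairs costs 2P = 612 kJ/mol, so E(LS) = -706 + 612 = -94 kJ/mol.
E(LS) − E(HS) = -94 − (0) = -94 kJ/mol.

-94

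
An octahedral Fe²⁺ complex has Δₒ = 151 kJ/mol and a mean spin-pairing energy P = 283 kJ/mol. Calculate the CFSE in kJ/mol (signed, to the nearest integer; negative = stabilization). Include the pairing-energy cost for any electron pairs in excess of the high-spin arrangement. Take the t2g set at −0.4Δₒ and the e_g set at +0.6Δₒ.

Fe sits in group 8; removing 2 electrons leaves Fe²⁺ with 8 − 2 = 6 d electrons.
With Δₒ < P the complex is high-spin.
Configuration: t2g^4 e_g^2.
Orbital CFSE = -0.4Δₒ = -0.4 × 151 = -60 kJ/mol.
High-spin has no excess pairs, so no pairing correction applies.

-60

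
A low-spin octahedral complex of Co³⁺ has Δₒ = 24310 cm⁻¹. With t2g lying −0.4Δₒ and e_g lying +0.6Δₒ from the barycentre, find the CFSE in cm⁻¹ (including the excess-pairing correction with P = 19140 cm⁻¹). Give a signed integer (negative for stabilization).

Co³⁺: group 9, so d-count = 9 − 3 = 6.
Electron filling gives t2g^6 e_g^0.
Orbital CFSE = 6(-0.4) + 0(0.6) = -2.4Δₒ = -2.4 × 24310 = -58344 cm⁻¹.
Relative to high-spin t2g^4 e_g^2 (1 paired), the low-spin configuration has 2 additional pairs, contributing +2 × 19140 = +38280 cm⁻¹.
Overall CFSE = -58344 + 38280 = -20064 cm⁻¹.

-20064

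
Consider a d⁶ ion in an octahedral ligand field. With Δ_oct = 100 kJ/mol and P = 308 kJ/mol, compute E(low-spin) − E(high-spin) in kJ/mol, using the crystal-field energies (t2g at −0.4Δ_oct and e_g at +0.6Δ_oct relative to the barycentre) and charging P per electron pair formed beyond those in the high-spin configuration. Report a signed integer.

416

High-spin: t2g^4 e_g^2, CFSE = -0.4Δ_oct = -40 kJ/mol.
For low-spin the configuration is t2g^6 e_g^0: orbital energy -2.4 × 100 = -240 kJ/mol, and 2 additional pairs relative to high-spin add 616 kJ/mol, giving 376 kJ/mol.
E(LS) − E(HS) = 376 − (-40) = 416 kJ/mol.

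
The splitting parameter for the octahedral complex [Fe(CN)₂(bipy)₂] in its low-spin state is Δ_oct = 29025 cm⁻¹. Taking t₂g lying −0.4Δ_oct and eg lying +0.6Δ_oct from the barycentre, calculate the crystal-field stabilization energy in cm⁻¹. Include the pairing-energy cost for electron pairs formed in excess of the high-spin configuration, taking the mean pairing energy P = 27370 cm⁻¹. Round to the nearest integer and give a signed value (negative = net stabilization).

Ligand charges: 2×(-1) from CN⁻ and 2×(+0) from bipy sum to -2; with overall charge +0, Fe is +2.
Fe is in group 8, so Fe²⁺ is d⁶ (8 − 2 = 6).
Configuration: t₂g⁶ eg⁰.
CFSE(orbital) = 6×(-0.4Δ_oct) + 0×(0.6Δ_oct) = -2.4Δ_oct; with Δ_oct = 29025 cm⁻¹ that is -69660 cm⁻¹.
High-spin d⁶ would be t₂g⁴ eg² with 1 pair; low-spin has 3, so 2 excess pairs cost +2P = +54740 cm⁻¹.
Combining: -69660 + 54740 = -14920 cm⁻¹.

-14920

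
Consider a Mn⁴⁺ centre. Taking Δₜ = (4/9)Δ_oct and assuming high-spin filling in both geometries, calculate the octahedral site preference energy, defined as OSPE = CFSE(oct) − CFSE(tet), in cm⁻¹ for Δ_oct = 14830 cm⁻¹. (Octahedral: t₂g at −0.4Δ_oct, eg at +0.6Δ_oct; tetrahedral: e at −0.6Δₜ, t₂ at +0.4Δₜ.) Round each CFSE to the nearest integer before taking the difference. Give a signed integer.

-12523

Mn⁴⁺: group 7, so d-count = 7 − 4 = 3.
In an octahedral site d³ (HS) is t₂g³ eg⁰, giving CFSE(oct) = -1.2Δ_oct = -17796 cm⁻¹.
Tetrahedral e² t₂¹ gives -0.8Δₜ = -0.8 × (4/9) × 14830 = -5273 cm⁻¹.
Subtracting, OSPE = -17796 − (-5273) = -12523 cm⁻¹.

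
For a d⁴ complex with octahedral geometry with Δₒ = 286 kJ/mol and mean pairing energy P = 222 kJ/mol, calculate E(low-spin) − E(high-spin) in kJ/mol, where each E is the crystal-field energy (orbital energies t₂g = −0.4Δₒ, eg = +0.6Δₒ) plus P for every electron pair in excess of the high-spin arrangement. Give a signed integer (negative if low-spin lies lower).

-64

In the high-spin limit (t₂g³ eg¹) the orbital term is -0.6Δₒ = -172 kJ/mol, with no excess pairing.
Low-spin t₂g⁴ eg⁰ gives -1.6Δₒ = -458 kJ/mol, but forming 1 extra pair costs 1P = 222 kJ/mol, so E(LS) = -458 + 222 = -236 kJ/mol.
The difference is -236 − (-172) = -64 kJ/mol, so low-spin lies lower.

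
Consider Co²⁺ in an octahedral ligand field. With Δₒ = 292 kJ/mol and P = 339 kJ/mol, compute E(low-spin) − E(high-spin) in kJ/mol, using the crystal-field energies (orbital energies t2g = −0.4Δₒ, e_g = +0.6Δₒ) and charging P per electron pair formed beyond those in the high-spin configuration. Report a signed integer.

47

Group 9 minus oxidation state +2 gives a d⁷ configuration for Co²⁺.
In the high-spin limit (t2g^5 e_g^2) the orbital term is -0.8Δₒ = -234 kJ/mol, with no excess pairing.
Low-spin t2g^6 e_g^1 gives -1.8Δₒ = -526 kJ/mol, but forming 1 extra pair costs 1P = 339 kJ/mol, so E(LS) = -526 + 339 = -187 kJ/mol.
Thus E(LS) − E(HS) = 47 kJ/mol.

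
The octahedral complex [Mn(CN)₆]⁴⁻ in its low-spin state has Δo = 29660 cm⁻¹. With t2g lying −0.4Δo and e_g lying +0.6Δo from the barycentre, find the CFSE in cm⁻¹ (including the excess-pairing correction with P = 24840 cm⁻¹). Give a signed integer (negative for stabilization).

-9640

Each CN⁻ contributes -1; 6 × (-1) = -6. With overall charge -4, Mn is in the +2 oxidation state.
Mn sits in group 7; removing 2 electrons leaves Mn²⁺ with 7 − 2 = 5 d electrons.
The d⁵ electrons fill as t2g^5 e_g^0.
CFSE(orbital) = 5×(-0.4Δo) + 0×(0.6Δo) = -2.0Δo; with Δo = 29660 cm⁻¹ that is -59320 cm⁻¹.
Pairing penalty: 2 pairs vs 0 in the high-spin reference → 2 extra × P = 49680 cm⁻¹.
Net CFSE = -59320 + 49680 = -9640 cm⁻¹.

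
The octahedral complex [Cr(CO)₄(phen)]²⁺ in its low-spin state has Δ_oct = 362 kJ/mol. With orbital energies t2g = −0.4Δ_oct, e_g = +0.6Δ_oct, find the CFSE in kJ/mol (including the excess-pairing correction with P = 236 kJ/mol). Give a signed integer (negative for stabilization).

Ligand charges: 4×(+0) from CO and 1×(+0) from phen sum to +0; with overall charge +2, Cr is +2.
Cr²⁺: group 6, so d-count = 6 − 2 = 4.
Electron filling gives t2g^4 e_g^0.
The orbital stabilization is -1.6Δ_oct = -1.6 × 362 = -579 kJ/mol.
High-spin d⁴ would be t2g^3 e_g^1 with 0 pairs; low-spin has 1, so 1 excess pair costs +1P = +236 kJ/mol.
Net CFSE = -579 + 236 = -343 kJ/mol.

-343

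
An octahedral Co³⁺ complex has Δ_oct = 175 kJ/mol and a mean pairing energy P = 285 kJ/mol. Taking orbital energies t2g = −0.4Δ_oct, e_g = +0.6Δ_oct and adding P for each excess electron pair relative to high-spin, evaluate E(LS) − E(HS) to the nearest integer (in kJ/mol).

Co sits in group 9; removing 3 electrons leaves Co³⁺ with 9 − 3 = 6 d electrons.
In the high-spin limit (t2g^4 e_g^2) the orbital term is -0.4Δ_oct = -70 kJ/mol, with no excess pairing.
Low-spin: t2g^6 e_g^0, orbital CFSE = -2.4Δ_oct = -420 kJ/mol; plus 2 excess pairs × P = +570 kJ/mol; total 150 kJ/mol.
Thus E(LS) − E(HS) = 220 kJ/mol.

220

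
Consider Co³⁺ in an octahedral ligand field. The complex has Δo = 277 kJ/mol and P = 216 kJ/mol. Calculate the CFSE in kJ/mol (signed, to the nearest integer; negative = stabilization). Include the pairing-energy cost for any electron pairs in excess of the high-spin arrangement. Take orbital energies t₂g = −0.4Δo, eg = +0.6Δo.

Co sits in group 9; removing 3 electrons leaves Co³⁺ with 9 − 3 = 6 d electrons.
Here Δo > P (277 > 216), so the low-spin state is favoured.
That gives t₂g⁶ eg⁰.
Orbital CFSE = -2.4Δo = -2.4 × 277 = -665 kJ/mol.
Excess pairs vs high-spin: 3 − 1 = 2; pairing cost = +432 kJ/mol.
Net CFSE = -665 + 432 = -233 kJ/mol.

-233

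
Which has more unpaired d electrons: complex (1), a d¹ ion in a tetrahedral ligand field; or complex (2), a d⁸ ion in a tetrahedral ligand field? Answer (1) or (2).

(1): With tetrahedral geometry the complex is necessarily high-spin; e¹ t₂⁰ → 1 unpaired.
(2): Tetrahedral fields are weak (Δₜ ≈ 4/9 Δₒ), so electrons fill high-spin; e⁴ t₂⁴ → 2 unpaired.
So (2) has more unpaired electrons.

(2)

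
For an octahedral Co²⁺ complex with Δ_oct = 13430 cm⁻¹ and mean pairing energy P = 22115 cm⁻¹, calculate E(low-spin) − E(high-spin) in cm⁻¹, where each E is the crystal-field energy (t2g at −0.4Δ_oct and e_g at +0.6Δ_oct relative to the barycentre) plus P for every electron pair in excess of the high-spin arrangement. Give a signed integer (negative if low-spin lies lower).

Co²⁺: group 9, so d-count = 9 − 2 = 7.
High-spin d⁷ fills as t2g^5 e_g^2 with CFSE 5(−0.4) + 2(+0.6) = -0.8Δ_oct = -10744 cm⁻¹.
Low-spin t2g^6 e_g^1 gives -1.8Δ_oct = -24174 cm⁻¹, but forming 1 extra pair costs 1P = 22115 cm⁻¹, so E(LS) = -24174 + 22115 = -2059 cm⁻¹.
Thus E(LS) − E(HS) = 8685 cm⁻¹.

8685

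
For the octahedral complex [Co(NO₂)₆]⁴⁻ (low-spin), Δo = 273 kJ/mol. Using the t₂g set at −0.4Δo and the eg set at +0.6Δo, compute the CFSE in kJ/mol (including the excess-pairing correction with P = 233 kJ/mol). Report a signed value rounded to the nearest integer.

-258

Each NO₂⁻ contributes -1; 6 × (-1) = -6. With overall charge -4, Co is in the +2 oxidation state.
Co²⁺: group 9, so d-count = 9 − 2 = 7.
Configuration: t₂g⁶ eg¹.
CFSE(orbital) = 6×(-0.4Δo) + 1×(0.6Δo) = -1.8Δo; with Δo = 273 kJ/mol that is -491 kJ/mol.
High-spin d⁷ would be t₂g⁵ eg² with 2 pairs; low-spin has 3, so 1 excess pair costs +1P = +233 kJ/mol.
Combining: -491 + 233 = -258 kJ/mol.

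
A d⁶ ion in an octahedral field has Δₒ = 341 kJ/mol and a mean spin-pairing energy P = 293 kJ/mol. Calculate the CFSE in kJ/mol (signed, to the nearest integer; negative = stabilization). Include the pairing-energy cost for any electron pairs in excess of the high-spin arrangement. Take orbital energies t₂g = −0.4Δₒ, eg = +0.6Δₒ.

Since Δₒ = 341 kJ/mol > P = 293 kJ/mol, the complex adopts the low-spin configuration.
Filling d⁶ accordingly: t₂g⁶ eg⁰.
Orbital CFSE = -2.4Δₒ = -2.4 × 341 = -818 kJ/mol.
Excess pairs vs high-spin: 3 − 1 = 2; pairing cost = +586 kJ/mol.
Net CFSE = -818 + 586 = -232 kJ/mol.

-232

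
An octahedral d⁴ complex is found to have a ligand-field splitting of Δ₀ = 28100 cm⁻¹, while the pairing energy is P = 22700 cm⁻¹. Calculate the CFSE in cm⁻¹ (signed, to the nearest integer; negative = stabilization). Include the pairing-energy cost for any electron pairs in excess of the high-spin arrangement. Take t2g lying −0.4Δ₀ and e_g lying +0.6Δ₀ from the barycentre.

With Δ₀ > P the complex is low-spin.
Configuration: t2g^4 e_g^0.
Orbital CFSE = -1.6Δ₀ = -1.6 × 28100 = -44960 cm⁻¹.
Excess pairs vs high-spin: 1 − 0 = 1; pairing cost = +22700 cm⁻¹.
Net CFSE = -44960 + 22700 = -22260 cm⁻¹.

-22260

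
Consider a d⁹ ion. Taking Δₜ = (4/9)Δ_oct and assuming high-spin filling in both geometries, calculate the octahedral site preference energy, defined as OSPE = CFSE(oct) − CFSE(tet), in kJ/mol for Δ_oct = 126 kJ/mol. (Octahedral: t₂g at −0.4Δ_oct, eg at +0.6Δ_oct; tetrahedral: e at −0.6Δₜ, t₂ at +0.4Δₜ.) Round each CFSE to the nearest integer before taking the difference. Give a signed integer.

-54

Octahedral high-spin t2g^6 e_g^3: CFSE = -0.6 × 126 = -76 kJ/mol.
Tetrahedral: e^4 t2^5, CFSE = 4(−0.6) + 5(+0.4) = -0.4Δₜ = -0.4 × (4/9) × 126 = -22 kJ/mol.
OSPE = -76 − (-22) = -54 kJ/mol.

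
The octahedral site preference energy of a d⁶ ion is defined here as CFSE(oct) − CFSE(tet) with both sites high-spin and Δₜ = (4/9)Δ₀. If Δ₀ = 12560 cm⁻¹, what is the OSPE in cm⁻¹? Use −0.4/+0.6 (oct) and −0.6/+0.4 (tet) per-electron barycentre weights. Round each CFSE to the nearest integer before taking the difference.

Octahedral high-spin t₂g⁴ eg²: CFSE = -0.4 × 12560 = -5024 cm⁻¹.
Tetrahedral: e³ t₂³, CFSE = 3(−0.6) + 3(+0.4) = -0.6Δₜ = -0.6 × (4/9) × 12560 = -3349 cm⁻¹.
Subtracting, OSPE = -5024 − (-3349) = -1675 cm⁻¹.

-1675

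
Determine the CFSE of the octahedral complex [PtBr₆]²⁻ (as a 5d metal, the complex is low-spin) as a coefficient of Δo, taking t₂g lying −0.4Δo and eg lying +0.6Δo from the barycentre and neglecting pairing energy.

-2.4 Δo

Each Br⁻ contributes -1; 6 × (-1) = -6. With overall charge -2, Pt is in the +4 oxidation state.
Pt⁴⁺: group 10, so d-count = 10 − 4 = 6.
Configuration: t₂g⁶ eg⁰.
CFSE = 6(-0.4Δo) + 0(0.6Δo) = -2.4Δo + 0.0Δo = -2.4Δo.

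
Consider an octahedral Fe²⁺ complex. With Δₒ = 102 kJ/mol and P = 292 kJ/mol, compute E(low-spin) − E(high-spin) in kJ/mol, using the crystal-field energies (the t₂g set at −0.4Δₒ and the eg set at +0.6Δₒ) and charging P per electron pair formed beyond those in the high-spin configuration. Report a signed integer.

Group 8 minus oxidation state +2 gives a d⁶ configuration for Fe²⁺.
High-spin: t₂g⁴ eg², CFSE = -0.4Δₒ = -41 kJ/mol.
Low-spin t₂g⁶ eg⁰ gives -2.4Δₒ = -245 kJ/mol, but forming 2 extra pairs costs 2P = 584 kJ/mol, so E(LS) = -245 + 584 = 339 kJ/mol.
The difference is 339 − (-41) = 380 kJ/mol, so high-spin lies lower.

380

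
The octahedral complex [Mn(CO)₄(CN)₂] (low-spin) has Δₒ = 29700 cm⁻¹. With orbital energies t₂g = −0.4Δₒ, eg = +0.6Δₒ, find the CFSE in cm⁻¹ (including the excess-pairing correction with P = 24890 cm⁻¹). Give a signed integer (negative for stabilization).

Ligand charges: 4×(+0) from CO and 2×(-1) from CN⁻ sum to -2; with overall charge +0, Mn is +2.
Mn is in group 7, so Mn²⁺ is d⁵ (7 − 2 = 5).
The d⁵ electrons fill as t₂g⁵ eg⁰.
CFSE(orbital) = 5×(-0.4Δₒ) + 0×(0.6Δₒ) = -2.0Δₒ; with Δₒ = 29700 cm⁻¹ that is -59400 cm⁻¹.
Relative to high-spin t₂g³ eg² (0 paired), the low-spin configuration has 2 additional pairs, contributing +2 × 24890 = +49780 cm⁻¹.
Overall CFSE = -59400 + 49780 = -9620 cm⁻¹.

-9620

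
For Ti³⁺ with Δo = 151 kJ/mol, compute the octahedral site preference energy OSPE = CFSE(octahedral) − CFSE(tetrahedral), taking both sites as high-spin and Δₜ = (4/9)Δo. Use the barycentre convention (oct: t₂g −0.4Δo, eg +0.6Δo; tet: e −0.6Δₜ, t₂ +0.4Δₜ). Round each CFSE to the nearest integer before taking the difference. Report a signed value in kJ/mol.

Ti sits in group 4; removing 3 electrons leaves Ti³⁺ with 4 − 3 = 1 d electrons.
Octahedral high-spin t2g^1 e_g^0: CFSE = -0.4 × 151 = -60 kJ/mol.
Tetrahedral e^1 t2^0 gives -0.6Δₜ = -0.6 × (4/9) × 151 = -40 kJ/mol.
Subtracting, OSPE = -60 − (-40) = -20 kJ/mol.

-20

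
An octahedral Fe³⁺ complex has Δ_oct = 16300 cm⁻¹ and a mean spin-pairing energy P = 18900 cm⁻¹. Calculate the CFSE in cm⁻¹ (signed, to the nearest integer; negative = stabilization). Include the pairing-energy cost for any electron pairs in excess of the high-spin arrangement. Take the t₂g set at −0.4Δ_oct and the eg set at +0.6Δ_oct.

Fe³⁺: group 8, so d-count = 8 − 3 = 5.
With Δ_oct < P the complex is high-spin.
That gives t₂g³ eg².
Orbital CFSE = 0.0Δ_oct = 0.0 × 16300 = 0 cm⁻¹.
High-spin has no excess pairs, so no pairing correction applies.

0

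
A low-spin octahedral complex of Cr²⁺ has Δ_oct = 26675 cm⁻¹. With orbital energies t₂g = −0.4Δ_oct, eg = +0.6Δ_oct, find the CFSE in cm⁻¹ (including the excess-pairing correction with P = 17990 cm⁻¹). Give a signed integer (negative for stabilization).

-24690

Group 6 minus oxidation state +2 gives a d⁴ configuration for Cr²⁺.
The d⁴ electrons fill as t₂g⁴ eg⁰.
CFSE(orbital) = 4×(-0.4Δ_oct) + 0×(0.6Δ_oct) = -1.6Δ_oct; with Δ_oct = 26675 cm⁻¹ that is -42680 cm⁻¹.
Pairing penalty: 1 pair vs 0 in the high-spin reference → 1 extra × P = 17990 cm⁻¹.
Net CFSE = -42680 + 17990 = -24690 cm⁻¹.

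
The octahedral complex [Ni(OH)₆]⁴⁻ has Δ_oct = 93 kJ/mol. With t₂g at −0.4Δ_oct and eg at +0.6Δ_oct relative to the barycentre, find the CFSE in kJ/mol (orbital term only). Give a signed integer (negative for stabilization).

-112

Each OH⁻ contributes -1; 6 × (-1) = -6. With overall charge -4, Ni is in the +2 oxidation state.
Group 10 minus oxidation state +2 gives a d⁸ configuration for Ni²⁺.
Configuration: t₂g⁶ eg².
Orbital CFSE = 6(-0.4) + 2(0.6) = -1.2Δ_oct = -1.2 × 93 = -112 kJ/mol.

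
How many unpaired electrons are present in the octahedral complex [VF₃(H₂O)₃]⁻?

3

Ligand charges: 3×(-1) from F⁻ and 3×(+0) from H₂O sum to -3; with overall charge -1, V is +2.
V²⁺: group 5, so d-count = 5 − 2 = 3.
Configuration: t₂g³ eg⁰, giving 3 unpaired electrons.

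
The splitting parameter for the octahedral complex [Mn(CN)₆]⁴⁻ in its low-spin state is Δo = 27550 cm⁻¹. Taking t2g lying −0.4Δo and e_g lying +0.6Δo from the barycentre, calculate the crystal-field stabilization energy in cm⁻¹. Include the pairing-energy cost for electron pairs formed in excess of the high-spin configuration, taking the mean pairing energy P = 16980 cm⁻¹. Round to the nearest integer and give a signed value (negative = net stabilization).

Each CN⁻ contributes -1; 6 × (-1) = -6. With overall charge -4, Mn is in the +2 oxidation state.
Group 7 minus oxidation state +2 gives a d⁵ configuration for Mn²⁺.
Configuration: t2g^5 e_g^0.
The orbital stabilization is -2.0Δo = -2.0 × 27550 = -55100 cm⁻¹.
High-spin d⁵ would be t2g^3 e_g^2 with 0 pairs; low-spin has 2, so 2 excess pairs cost +2P = +33960 cm⁻¹.
Combining: -55100 + 33960 = -21140 cm⁻¹.

-21140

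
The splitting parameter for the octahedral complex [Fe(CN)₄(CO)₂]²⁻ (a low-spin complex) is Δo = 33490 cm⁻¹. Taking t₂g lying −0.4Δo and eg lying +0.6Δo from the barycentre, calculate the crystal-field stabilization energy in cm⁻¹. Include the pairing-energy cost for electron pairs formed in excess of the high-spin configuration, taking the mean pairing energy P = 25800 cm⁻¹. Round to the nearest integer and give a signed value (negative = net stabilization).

-28776

Ligand charges: 4×(-1) from CN⁻ and 2×(+0) from CO sum to -4; with overall charge -2, Fe is +2.
Fe²⁺: group 8, so d-count = 8 − 2 = 6.
The d⁶ electrons fill as t₂g⁶ eg⁰.
Orbital CFSE = 6(-0.4) + 0(0.6) = -2.4Δo = -2.4 × 33490 = -80376 cm⁻¹.
Relative to high-spin t₂g⁴ eg² (1 paired), the low-spin configuration has 2 additional pairs, contributing +2 × 25800 = +51600 cm⁻¹.
Combining: -80376 + 51600 = -28776 cm⁻¹.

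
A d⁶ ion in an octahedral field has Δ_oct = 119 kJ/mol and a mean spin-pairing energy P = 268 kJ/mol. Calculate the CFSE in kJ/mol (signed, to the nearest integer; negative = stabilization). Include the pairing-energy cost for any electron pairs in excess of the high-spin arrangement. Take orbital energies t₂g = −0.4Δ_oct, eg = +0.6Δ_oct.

Δ_oct < P, so pairing is avoided: the ground state is high-spin.
That gives t₂g⁴ eg².
Orbital CFSE = -0.4Δ_oct = -0.4 × 119 = -48 kJ/mol.
High-spin has no excess pairs, so no pairing correction applies.

-48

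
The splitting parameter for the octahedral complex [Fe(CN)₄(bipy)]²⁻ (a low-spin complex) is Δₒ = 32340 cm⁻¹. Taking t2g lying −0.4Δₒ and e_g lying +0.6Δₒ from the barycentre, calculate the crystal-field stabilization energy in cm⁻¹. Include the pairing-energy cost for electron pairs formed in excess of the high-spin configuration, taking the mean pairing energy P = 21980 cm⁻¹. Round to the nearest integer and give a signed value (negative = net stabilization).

-33656

Ligand charges: 4×(-1) from CN⁻ and 1×(+0) from bipy sum to -4; with overall charge -2, Fe is +2.
Fe sits in group 8; removing 2 electrons leaves Fe²⁺ with 8 − 2 = 6 d electrons.
Electron filling gives t2g^6 e_g^0.
CFSE(orbital) = 6×(-0.4Δₒ) + 0×(0.6Δₒ) = -2.4Δₒ; with Δₒ = 32340 cm⁻¹ that is -77616 cm⁻¹.
High-spin d⁶ would be t2g^4 e_g^2 with 1 pair; low-spin has 3, so 2 excess pairs cost +2P = +43960 cm⁻¹.
Net CFSE = -77616 + 43960 = -33656 cm⁻¹.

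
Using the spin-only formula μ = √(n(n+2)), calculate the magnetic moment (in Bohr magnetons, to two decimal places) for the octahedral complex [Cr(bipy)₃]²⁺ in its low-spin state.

2.83 Bohr magnetons

bipy is neutral, so the +2 overall charge sits on Cr: oxidation state +2.
Cr²⁺: group 6, so d-count = 6 − 2 = 4.
Configuration: t2g^4 e_g^0 → 2 unpaired electrons.
μ(spin-only) = √[2(2+2)] = √8 ≈ 2.83 Bohr magnetons.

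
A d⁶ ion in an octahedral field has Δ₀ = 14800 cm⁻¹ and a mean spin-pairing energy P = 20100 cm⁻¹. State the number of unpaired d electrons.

Δ₀ < P, so pairing is avoided: the ground state is high-spin.
Configuration: t₂g⁴ eg².
Unpaired electrons: 4.

4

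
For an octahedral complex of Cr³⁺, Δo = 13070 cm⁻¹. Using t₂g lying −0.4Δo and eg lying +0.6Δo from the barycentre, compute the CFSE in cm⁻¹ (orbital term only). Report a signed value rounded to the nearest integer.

Group 6 minus oxidation state +3 gives a d³ configuration for Cr³⁺.
For octahedral d³ the high- and low-spin configurations coincide.
The d³ electrons fill as t₂g³ eg⁰.
CFSE(orbital) = 3×(-0.4Δo) + 0×(0.6Δo) = -1.2Δo; with Δo = 13070 cm⁻¹ that is -15684 cm⁻¹.

-15684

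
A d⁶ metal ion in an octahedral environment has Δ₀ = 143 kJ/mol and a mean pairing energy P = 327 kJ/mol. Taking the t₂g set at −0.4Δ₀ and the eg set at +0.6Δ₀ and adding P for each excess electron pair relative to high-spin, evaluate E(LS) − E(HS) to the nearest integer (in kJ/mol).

368

In the high-spin limit (t₂g⁴ eg²) the orbital term is -0.4Δ₀ = -57 kJ/mol, with no excess pairing.
For low-spin the configuration is t₂g⁶ eg⁰: orbital energy -2.4 × 143 = -343 kJ/mol, and 2 additional pairs relative to high-spin add 654 kJ/mol, giving 311 kJ/mol.
E(LS) − E(HS) = 311 − (-57) = 368 kJ/mol.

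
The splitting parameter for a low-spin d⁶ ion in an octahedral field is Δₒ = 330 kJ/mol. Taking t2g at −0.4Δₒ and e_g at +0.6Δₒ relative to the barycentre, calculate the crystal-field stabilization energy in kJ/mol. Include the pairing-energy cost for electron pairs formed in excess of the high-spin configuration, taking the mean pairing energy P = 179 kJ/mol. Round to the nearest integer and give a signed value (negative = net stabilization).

Electron filling gives t2g^6 e_g^0.
The orbital stabilization is -2.4Δₒ = -2.4 × 330 = -792 kJ/mol.
High-spin d⁶ would be t2g^4 e_g^2 with 1 pair; low-spin has 3, so 2 excess pairs cost +2P = +358 kJ/mol.
Net CFSE = -792 + 358 = -434 kJ/mol.

-434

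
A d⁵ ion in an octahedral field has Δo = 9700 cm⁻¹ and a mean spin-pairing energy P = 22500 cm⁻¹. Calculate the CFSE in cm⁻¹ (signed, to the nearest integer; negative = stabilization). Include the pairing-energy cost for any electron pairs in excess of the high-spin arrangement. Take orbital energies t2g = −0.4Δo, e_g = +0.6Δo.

0

Here Δo < P (9700 < 22500), so the high-spin state is favoured.
That gives t2g^3 e_g^2.
Orbital CFSE = 0.0Δo = 0.0 × 9700 = 0 cm⁻¹.
High-spin has no excess pairs, so no pairing correction applies.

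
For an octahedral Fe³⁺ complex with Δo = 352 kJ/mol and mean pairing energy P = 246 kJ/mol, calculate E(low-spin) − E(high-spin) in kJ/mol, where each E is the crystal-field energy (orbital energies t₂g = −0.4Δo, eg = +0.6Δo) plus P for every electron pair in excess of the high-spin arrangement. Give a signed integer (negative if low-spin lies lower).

Fe³⁺: group 8, so d-count = 8 − 3 = 5.
High-spin d⁵ fills as t₂g³ eg² with CFSE 3(−0.4) + 2(+0.6) = 0.0Δo = 0 kJ/mol.
For low-spin the configuration is t₂g⁵ eg⁰: orbital energy -2.0 × 352 = -704 kJ/mol, and 2 additional pairs relative to high-spin add 492 kJ/mol, giving -212 kJ/mol.
E(LS) − E(HS) = -212 − (0) = -212 kJ/mol.

-212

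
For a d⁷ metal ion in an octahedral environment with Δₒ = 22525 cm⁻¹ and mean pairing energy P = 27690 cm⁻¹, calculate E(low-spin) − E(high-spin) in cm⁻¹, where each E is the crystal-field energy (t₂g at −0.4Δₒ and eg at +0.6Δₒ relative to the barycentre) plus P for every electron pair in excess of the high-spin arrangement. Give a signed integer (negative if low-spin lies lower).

5165

High-spin d⁷ fills as t₂g⁵ eg² with CFSE 5(−0.4) + 2(+0.6) = -0.8Δₒ = -18020 cm⁻¹.
For low-spin the configuration is t₂g⁶ eg¹: orbital energy -1.8 × 22525 = -40545 cm⁻¹, and 1 additional pair relative to high-spin adds 27690 cm⁻¹, giving -12855 cm⁻¹.
The difference is -12855 − (-18020) = 5165 cm⁻¹, so high-spin lies lower.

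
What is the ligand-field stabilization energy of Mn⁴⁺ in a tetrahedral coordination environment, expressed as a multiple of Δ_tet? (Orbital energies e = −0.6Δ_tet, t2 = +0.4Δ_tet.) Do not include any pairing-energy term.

-0.8 Δ_tet

Mn sits in group 7; removing 4 electrons leaves Mn⁴⁺ with 7 − 4 = 3 d electrons.
Tetrahedral fields are weak (Δₜ ≈ 4/9 Δₒ), so electrons fill high-spin.
Configuration: e^2 t2^1.
CFSE = 2(-0.6Δ_tet) + 1(0.4Δ_tet) = -1.2Δ_tet + 0.4Δ_tet = -0.8Δ_tet.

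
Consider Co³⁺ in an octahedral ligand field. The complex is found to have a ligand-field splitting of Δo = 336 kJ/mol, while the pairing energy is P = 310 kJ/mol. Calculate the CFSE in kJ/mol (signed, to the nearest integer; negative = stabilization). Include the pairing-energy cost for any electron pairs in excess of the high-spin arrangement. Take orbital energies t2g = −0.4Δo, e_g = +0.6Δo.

-186

Co sits in group 9; removing 3 electrons leaves Co³⁺ with 9 − 3 = 6 d electrons.
Since Δo = 336 kJ/mol > P = 310 kJ/mol, the complex adopts the low-spin configuration.
Filling d⁶ accordingly: t2g^6 e_g^0.
Orbital CFSE = -2.4Δo = -2.4 × 336 = -806 kJ/mol.
Excess pairs vs high-spin: 3 − 1 = 2; pairing cost = +620 kJ/mol.
Net CFSE = -806 + 620 = -186 kJ/mol.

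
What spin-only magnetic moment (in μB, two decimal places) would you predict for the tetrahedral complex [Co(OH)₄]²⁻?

3.87 μB

Each OH⁻ contributes -1; 4 × (-1) = -4. With overall charge -2, Co is in the +2 oxidation state.
Group 9 minus oxidation state +2 gives a d⁷ configuration for Co²⁺.
Tetrahedral fields are weak (Δₜ ≈ 4/9 Δₒ), so electrons fill high-spin.
Configuration: e⁴ t₂³ → 3 unpaired electrons.
μ(spin-only) = √[3(3+2)] = √15 ≈ 3.87 μB.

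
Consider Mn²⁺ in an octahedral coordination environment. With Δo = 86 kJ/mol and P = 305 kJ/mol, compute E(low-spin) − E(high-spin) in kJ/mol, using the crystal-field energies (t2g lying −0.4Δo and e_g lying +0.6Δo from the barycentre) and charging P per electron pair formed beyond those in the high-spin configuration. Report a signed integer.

438

Mn sits in group 7; removing 2 electrons leaves Mn²⁺ with 7 − 2 = 5 d electrons.
High-spin d⁵ fills as t2g^3 e_g^2 with CFSE 3(−0.4) + 2(+0.6) = 0.0Δo = 0 kJ/mol.
Low-spin: t2g^5 e_g^0, orbital CFSE = -2.0Δo = -172 kJ/mol; plus 2 excess pairs × P = +610 kJ/mol; total 438 kJ/mol.
E(LS) − E(HS) = 438 − (0) = 438 kJ/mol.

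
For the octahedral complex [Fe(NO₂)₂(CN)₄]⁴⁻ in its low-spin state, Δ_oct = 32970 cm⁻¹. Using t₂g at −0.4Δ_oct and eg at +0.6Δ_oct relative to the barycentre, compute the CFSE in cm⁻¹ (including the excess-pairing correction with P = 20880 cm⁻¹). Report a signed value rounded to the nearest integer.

Ligand charges: 2×(-1) from NO₂⁻ and 4×(-1) from CN⁻ sum to -6; with overall charge -4, Fe is +2.
Fe²⁺: group 8, so d-count = 8 − 2 = 6.
Configuration: t₂g⁶ eg⁰.
Orbital CFSE = 6(-0.4) + 0(0.6) = -2.4Δ_oct = -2.4 × 32970 = -79128 cm⁻¹.
Pairing penalty: 3 pairs vs 1 in the high-spin reference → 2 extra × P = 41760 cm⁻¹.
Net CFSE = -79128 + 41760 = -37368 cm⁻¹.

-37368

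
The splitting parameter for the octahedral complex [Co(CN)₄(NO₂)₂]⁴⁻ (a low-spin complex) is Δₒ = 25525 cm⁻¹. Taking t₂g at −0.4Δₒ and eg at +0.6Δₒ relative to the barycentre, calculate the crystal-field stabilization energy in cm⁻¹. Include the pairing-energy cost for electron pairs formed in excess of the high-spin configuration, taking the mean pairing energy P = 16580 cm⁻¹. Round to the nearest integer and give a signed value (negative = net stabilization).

-29365

Ligand charges: 4×(-1) from CN⁻ and 2×(-1) from NO₂⁻ sum to -6; with overall charge -4, Co is +2.
Group 9 minus oxidation state +2 gives a d⁷ configuration for Co²⁺.
Configuration: t₂g⁶ eg¹.
CFSE(orbital) = 6×(-0.4Δₒ) + 1×(0.6Δₒ) = -1.8Δₒ; with Δₒ = 25525 cm⁻¹ that is -45945 cm⁻¹.
Relative to high-spin t₂g⁵ eg² (2 paired), the low-spin configuration has 1 additional pair, contributing +1 × 16580 = +16580 cm⁻¹.
Net CFSE = -45945 + 16580 = -29365 cm⁻¹.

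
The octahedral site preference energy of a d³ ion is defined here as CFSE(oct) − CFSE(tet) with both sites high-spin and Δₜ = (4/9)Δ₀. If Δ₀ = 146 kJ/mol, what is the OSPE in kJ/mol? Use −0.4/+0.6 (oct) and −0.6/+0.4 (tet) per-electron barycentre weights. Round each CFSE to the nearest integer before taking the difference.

-123

In an octahedral site d³ (HS) is t2g^3 e_g^0, giving CFSE(oct) = -1.2Δ₀ = -175 kJ/mol.
Tetrahedral: e^2 t2^1, CFSE = 2(−0.6) + 1(+0.4) = -0.8Δₜ = -0.8 × (4/9) × 146 = -52 kJ/mol.
OSPE = CFSE(oct) − CFSE(tet) = -175 − (-52) = -123 kJ/mol.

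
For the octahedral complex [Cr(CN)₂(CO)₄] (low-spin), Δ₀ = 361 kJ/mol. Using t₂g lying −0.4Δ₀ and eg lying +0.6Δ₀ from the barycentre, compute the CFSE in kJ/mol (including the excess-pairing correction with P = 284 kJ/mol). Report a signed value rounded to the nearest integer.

-294

Ligand charges: 2×(-1) from CN⁻ and 4×(+0) from CO sum to -2; with overall charge +0, Cr is +2.
Cr²⁺: group 6, so d-count = 6 − 2 = 4.
The d⁴ electrons fill as t₂g⁴ eg⁰.
The orbital stabilization is -1.6Δ₀ = -1.6 × 361 = -578 kJ/mol.
Pairing penalty: 1 pair vs 0 in the high-spin reference → 1 extra × P = 284 kJ/mol.
Combining: -578 + 284 = -294 kJ/mol.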